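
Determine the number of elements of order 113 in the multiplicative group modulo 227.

112

φ(227) = 227 − 1 = 226 = 2 · 113.
In a cyclic group of order 226, there are φ(d) elements of order d for each divisor d of 226, and zero for non-divisors.
113 | 226, and φ(113) = 113 − 1 = 112.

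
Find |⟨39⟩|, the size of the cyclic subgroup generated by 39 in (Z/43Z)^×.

14

Since 39 ∈ (Z/43Z)^×, its order divides φ(43) = 43 − 1 = 42 = 2 · 3 · 7.
Divisors of 42: 1, 2, 3, 6, 7, 14, 21, 42.
Test each divisor d:
39^1 ≡ 39
39^2 ≡ 16
39^3 ≡ 22
39^6 ≡ 11
39^7 ≡ 42
39^14 ≡ 1
Hence ord(39) = 14.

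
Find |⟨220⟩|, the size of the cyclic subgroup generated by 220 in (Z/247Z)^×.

The order of 220 must divide φ(247) = φ(13·19) = (13−1)·(19−1) = 12·18 = 216 = 2^3 · 3^3.
Divisors of 216: 1, 2, 3, 4, 6, 8, 9, 12, 18, 24, 27, 36, 54, 72, 108, 216.
Test each divisor d:
220^1 ≡ 220
220^2 ≡ 235
220^3 ≡ 77
220^4 ≡ 144
220^6 ≡ 1
The smallest such exponent is 6, so the order of 220 is 6.

6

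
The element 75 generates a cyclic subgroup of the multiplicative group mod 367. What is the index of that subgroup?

3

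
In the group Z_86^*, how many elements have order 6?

φ(86) = φ(2)·φ(43) = 1·42 = 42 = 2 · 3 · 7.
(Z/86Z)^× is cyclic (|G| = 42); a cyclic group of order m has exactly φ(d) elements of each order d | m, and none otherwise.
6 = 2 · 3 divides 42, and φ(6) = 2.

2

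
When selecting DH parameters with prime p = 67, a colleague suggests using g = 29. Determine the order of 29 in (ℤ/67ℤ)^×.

The order of 29 must divide φ(67) = 67 − 1 = 66 = 2 · 3 · 11.
Divisors of 66: 1, 2, 3, 6, 11, 22, 33, 66.
Evaluate successive powers at the divisors of 66:
29^1 ≡ 29 (mod 67)
29^2 ≡ 37 (mod 67)
29^3 ≡ 1 (mod 67) ✓
Hence ord(29) = 3.

3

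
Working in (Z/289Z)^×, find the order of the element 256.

17

By Lagrange's theorem, ord_289(256) divides φ(289) = φ(17^2) = 17·(17−1) = 272 = 2^4 · 17.
Divisors of 272: 1, 2, 4, 8, 16, 17, 34, 68, 136, 272.
Compute 256^d (mod 289) for the divisors d until we hit 1:
256^1 ≡ 256 (mod 289)
256^2 ≡ 222 (mod 289)
256^4 ≡ 154 (mod 289)
256^8 ≡ 18 (mod 289)
256^16 ≡ 35 (mod 289)
256^17 ≡ 1 (mod 289) ✓
Therefore the multiplicative order of 256 modulo 289 is 17.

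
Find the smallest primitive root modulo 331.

3

φ(331) = 331 − 1 = 330 = 2 · 3 · 5 · 11.
g is a primitive root iff g^(330/q) ≢ 1 (mod 331) for each prime q ∈ {2, 3, 5, 11}.
g = 2: 2^165 ≡ 330; 2^110 ≡ 299; 2^66 ≡ 64; 2^30 ≡ 1 — hits 1, so not a primitive root.
g = 3: 3^165 ≡ 330; 3^110 ≡ 299; 3^66 ≡ 64; 3^30 ≡ 270 — none is 1, so 3 is a primitive root.
So 3 is the smallest generator of (Z/331Z)^×.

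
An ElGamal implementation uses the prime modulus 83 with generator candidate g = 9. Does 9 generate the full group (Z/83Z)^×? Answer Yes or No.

φ(83) = 83 − 1 = 82 = 2 · 41.
An element g generates (Z/83Z)^× iff g^(82/q) ≢ 1 (mod 83) for each prime q ∈ {2, 41}.
9^41 ≡ 1 (mod 83)  [q = 2: ≡ 1 ✗]
9^2 ≡ 81 (mod 83)  [q = 41: ≢ 1 ✓]
Since 9^41 ≡ 1, the order of 9 divides 41 < 82, so 9 is not a primitive root.

No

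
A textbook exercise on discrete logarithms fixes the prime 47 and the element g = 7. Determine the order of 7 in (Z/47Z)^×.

23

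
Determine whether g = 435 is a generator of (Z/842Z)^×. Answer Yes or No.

φ(842) = φ(2)·φ(421) = 1·420 = 420 = 2^2 · 3 · 5 · 7.
An element g generates (Z/842Z)^× iff g^(420/q) ≢ 1 (mod 842) for each prime q ∈ {2, 3, 5, 7}.
435^210 ≡ 841 (mod 842)  [q = 2: ≢ 1 ✓]
435^140 ≡ 821 (mod 842)  [q = 3: ≢ 1 ✓]
435^84 ≡ 377 (mod 842)  [q = 5: ≢ 1 ✓]
435^60 ≡ 385 (mod 842)  [q = 7: ≢ 1 ✓]
All checks pass, so 435 has order 420 and is a primitive root modulo 842.

Yes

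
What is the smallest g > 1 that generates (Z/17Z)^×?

φ(17) = 17 − 1 = 16 = 2^4.
g is a primitive root iff g^(16/q) ≢ 1 (mod 17) for each prime q ∈ {2}.
g = 2: 2^8 ≡ 1 — hits 1, so not a primitive root.
g = 3: 3^8 ≡ 16 — none is 1, so 3 is a primitive root.
The smallest primitive root modulo 17 is 3.

3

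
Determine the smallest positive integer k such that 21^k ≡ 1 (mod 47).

23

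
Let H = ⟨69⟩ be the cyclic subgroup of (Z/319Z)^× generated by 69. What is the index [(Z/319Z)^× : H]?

2

Since 69 ∈ (Z/319Z)^×, its order divides φ(319) = φ(11·29) = (11−1)·(29−1) = 10·28 = 280 = 2^3 · 5 · 7.
Divisors of 280: 1, 2, 4, 5, 7, 8, 10, 14, 20, 28, 35, 40, 56, 70, 140, 280.
Check 69^d mod 319 for each divisor in increasing order:
69^1 ≡ 69
69^2 ≡ 295
69^4 ≡ 257
69^5 ≡ 188
69^7 ≡ 273
69^8 ≡ 16
69^10 ≡ 254
69^14 ≡ 202
69^20 ≡ 78
69^28 ≡ 291
69^35 ≡ 12
69^40 ≡ 23
69^56 ≡ 146
69^70 ≡ 144
69^140 ≡ 1
Thus |⟨69⟩| = ord(69) = 140.
Index = |(Z/319Z)^×| / |⟨69⟩| = 280 / 140 = 2.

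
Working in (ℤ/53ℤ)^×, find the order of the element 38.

26

By Lagrange's theorem, ord_53(38) divides φ(53) = 53 − 1 = 52 = 2^2 · 13.
Divisors of 52: 1, 2, 4, 13, 26, 52.
Evaluate successive powers at the divisors of 52:
38^1 ≡ 38 (mod 53)
38^2 ≡ 13 (mod 53)
38^4 ≡ 10 (mod 53)
38^13 ≡ 52 (mod 53)
38^26 ≡ 1 (mod 53) ✓
Therefore the multiplicative order of 38 modulo 53 is 26.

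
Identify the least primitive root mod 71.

7

φ(71) = 71 − 1 = 70 = 2 · 5 · 7.
Test candidates g = 2, 3, … against the prime factors q ∈ {2, 5, 7} of φ(71): g is a generator iff g^(70/q) ≢ 1 for every such q.
g = 2: 2^35 ≡ 1 — hits 1, so not a primitive root.
g = 3: 3^35 ≡ 1 — hits 1, so not a primitive root.
g = 4: 4^35 ≡ 1 — hits 1, so not a primitive root.
g = 5: 5^35 ≡ 1 — hits 1, so not a primitive root.
g = 6: 6^35 ≡ 1 — hits 1, so not a primitive root.
g = 7: 7^35 ≡ 70; 7^14 ≡ 54; 7^10 ≡ 45 — none is 1, so 7 is a primitive root.
Hence the least primitive root of 71 is 7.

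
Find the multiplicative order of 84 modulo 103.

By Lagrange's theorem, ord_103(84) divides φ(103) = 103 − 1 = 102 = 2 · 3 · 17.
Divisors of 102: 1, 2, 3, 6, 17, 34, 51, 102.
Check 84^d mod 103 for each divisor in increasing order:
84^1 ≡ 84
84^2 ≡ 52
84^3 ≡ 42
84^6 ≡ 13
84^17 ≡ 47
84^34 ≡ 46
84^51 ≡ 102
84^102 ≡ 1
Hence ord(84) = 102.

102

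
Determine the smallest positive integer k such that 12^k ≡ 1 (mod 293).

292

The order of 12 must divide φ(293) = 293 − 1 = 292 = 2^2 · 73.
Divisors of 292: 1, 2, 4, 73, 146, 292.
Compute 12^d (mod 293) for the divisors d until we hit 1:
12^1 ≡ 12
12^2 ≡ 144
12^4 ≡ 226
12^73 ≡ 155
12^146 ≡ 292
12^292 ≡ 1
Hence ord(12) = 292.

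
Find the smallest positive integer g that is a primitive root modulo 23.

5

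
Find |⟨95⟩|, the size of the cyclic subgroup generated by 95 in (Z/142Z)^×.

By Lagrange's theorem, ord_142(95) divides φ(142) = φ(2)·φ(71) = 1·70 = 70 = 2 · 5 · 7.
Divisors of 70: 1, 2, 5, 7, 10, 14, 35, 70.
Check 95^d mod 142 for each divisor in increasing order:
95^1 ≡ 95 (mod 142)
95^2 ≡ 79 (mod 142)
95^5 ≡ 45 (mod 142)
95^7 ≡ 5 (mod 142)
95^10 ≡ 37 (mod 142)
95^14 ≡ 25 (mod 142)
95^35 ≡ 1 (mod 142) ✓
So ord_142(95) = 35.

35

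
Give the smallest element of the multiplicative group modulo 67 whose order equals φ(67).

φ(67) = 67 − 1 = 66 = 2 · 3 · 11.
Test candidates g = 2, 3, … against the prime factors q ∈ {2, 3, 11} of φ(67): g is a generator iff g^(66/q) ≢ 1 for every such q.
g = 2: 2^33 ≡ 66; 2^22 ≡ 37; 2^6 ≡ 64 — none is 1, so 2 is a primitive root.
So 2 is the smallest generator of (Z/67Z)^×.

2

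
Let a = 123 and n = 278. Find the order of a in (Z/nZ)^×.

138

Since 123 ∈ (Z/278Z)^×, its order divides φ(278) = φ(2)·φ(139) = 1·138 = 138 = 2 · 3 · 23.
Divisors of 138: 1, 2, 3, 6, 23, 46, 69, 138.
Evaluate successive powers at the divisors of 138:
123^1 ≡ 123 (mod 278)
123^2 ≡ 117 (mod 278)
123^3 ≡ 213 (mod 278)
123^6 ≡ 55 (mod 278)
123^23 ≡ 97 (mod 278)
123^46 ≡ 235 (mod 278)
123^69 ≡ 277 (mod 278)
123^138 ≡ 1 (mod 278) ✓
The smallest such exponent is 138, so the order of 123 is 138.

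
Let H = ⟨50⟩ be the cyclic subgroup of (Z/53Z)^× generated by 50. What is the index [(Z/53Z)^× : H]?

Since 50 ∈ (Z/53Z)^×, its order divides φ(53) = 53 − 1 = 52 = 2^2 · 13.
Divisors of 52: 1, 2, 4, 13, 26, 52.
Test each divisor d:
50^1 ≡ 50 (mod 53)
50^2 ≡ 9 (mod 53)
50^4 ≡ 28 (mod 53)
50^13 ≡ 23 (mod 53)
50^26 ≡ 52 (mod 53)
50^52 ≡ 1 (mod 53) ✓
Thus |⟨50⟩| = ord(50) = 52.
The index is φ(53) / ord(50) = 52 / 52 = 1.

1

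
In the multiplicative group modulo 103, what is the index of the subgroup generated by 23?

6

Since 23 ∈ (Z/103Z)^×, its order divides φ(103) = 103 − 1 = 102 = 2 · 3 · 17.
Divisors of 102: 1, 2, 3, 6, 17, 34, 51, 102.
Check 23^d mod 103 for each divisor in increasing order:
23^1 ≡ 23 (mod 103)
23^2 ≡ 14 (mod 103)
23^3 ≡ 13 (mod 103)
23^6 ≡ 66 (mod 103)
23^17 ≡ 1 (mod 103) ✓
The order of 23 is 17, so the subgroup it generates has 17 elements.
The index is φ(103) / ord(23) = 102 / 17 = 6.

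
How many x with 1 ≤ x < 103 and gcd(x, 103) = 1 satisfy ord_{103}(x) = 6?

2

φ(103) = 103 − 1 = 102 = 2 · 3 · 17.
In a cyclic group of order 102, there are φ(d) elements of order d for each divisor d of 102, and zero for non-divisors.
6 = 2 · 3 divides 102, and φ(6) = 2.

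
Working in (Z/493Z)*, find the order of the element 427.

56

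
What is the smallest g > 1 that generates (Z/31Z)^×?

φ(31) = 31 − 1 = 30 = 2 · 3 · 5.
g is a primitive root iff g^(30/q) ≢ 1 (mod 31) for each prime q ∈ {2, 3, 5}.
g = 2: 2^15 ≡ 1 — hits 1, so not a primitive root.
g = 3: 3^15 ≡ 30; 3^10 ≡ 25; 3^6 ≡ 16 — none is 1, so 3 is a primitive root.
The smallest primitive root modulo 31 is 3.

3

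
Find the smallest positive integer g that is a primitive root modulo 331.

3

φ(331) = 331 − 1 = 330 = 2 · 3 · 5 · 11.
g is a primitive root iff g^(330/q) ≢ 1 (mod 331) for each prime q ∈ {2, 3, 5, 11}.
g = 2: 2^165 ≡ 330; 2^110 ≡ 299; 2^66 ≡ 64; 2^30 ≡ 1 — hits 1, so not a primitive root.
g = 3: 3^165 ≡ 330; 3^110 ≡ 299; 3^66 ≡ 64; 3^30 ≡ 270 — none is 1, so 3 is a primitive root.
The smallest primitive root modulo 331 is 3.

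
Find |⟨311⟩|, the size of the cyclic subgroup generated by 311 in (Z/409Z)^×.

102

Since 311 ∈ (Z/409Z)^×, its order divides φ(409) = 409 − 1 = 408 = 2^3 · 3 · 17.
Divisors of 408: 1, 2, 3, 4, 6, 8, 12, 17, 24, 34, 51, 68, 102, 136, 204, 408.
Test each divisor d:
311^1 ≡ 311 (mod 409)
311^2 ≡ 197 (mod 409)
311^3 ≡ 326 (mod 409)
311^4 ≡ 363 (mod 409)
311^6 ≡ 345 (mod 409)
311^8 ≡ 71 (mod 409)
311^12 ≡ 6 (mod 409)
311^17 ≡ 54 (mod 409)
311^24 ≡ 36 (mod 409)
311^34 ≡ 53 (mod 409)
311^51 ≡ 408 (mod 409)
311^68 ≡ 355 (mod 409)
311^102 ≡ 1 (mod 409) ✓
The smallest such exponent is 102, so the order of 311 is 102.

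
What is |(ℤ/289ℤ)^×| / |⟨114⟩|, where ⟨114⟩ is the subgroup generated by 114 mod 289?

Since 114 ∈ (Z/289Z)^×, its order divides φ(289) = φ(17^2) = 17·(17−1) = 272 = 2^4 · 17.
Divisors of 272: 1, 2, 4, 8, 16, 17, 34, 68, 136, 272.
Compute 114^d (mod 289) for the divisors d until we hit 1:
114^1 ≡ 114 (mod 289)
114^2 ≡ 280 (mod 289)
114^4 ≡ 81 (mod 289)
114^8 ≡ 203 (mod 289)
114^16 ≡ 171 (mod 289)
114^17 ≡ 131 (mod 289)
114^34 ≡ 110 (mod 289)
114^68 ≡ 251 (mod 289)
114^136 ≡ 288 (mod 289)
114^272 ≡ 1 (mod 289) ✓
The order of 114 is 272, so the subgroup it generates has 272 elements.
[(Z/289Z)^× : ⟨114⟩] = 272/272 = 1.

1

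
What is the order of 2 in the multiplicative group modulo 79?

39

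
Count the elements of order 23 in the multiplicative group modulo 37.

0

φ(37) = 37 − 1 = 36 = 2^2 · 3^2.
In a cyclic group of order 36, there are φ(d) elements of order d for each divisor d of 36, and zero for non-divisors.
Here 36 is not a multiple of 23, so there are no elements of order 23.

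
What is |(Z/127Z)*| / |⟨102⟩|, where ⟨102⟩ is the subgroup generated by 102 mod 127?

3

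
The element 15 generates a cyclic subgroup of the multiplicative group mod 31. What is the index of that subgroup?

3

By Lagrange's theorem, ord_31(15) divides φ(31) = 31 − 1 = 30 = 2 · 3 · 5.
Divisors of 30: 1, 2, 3, 5, 6, 10, 15, 30.
Compute 15^d (mod 31) for the divisors d until we hit 1:
15^1 ≡ 15 (mod 31)
15^2 ≡ 8 (mod 31)
15^3 ≡ 27 (mod 31)
15^5 ≡ 30 (mod 31)
15^6 ≡ 16 (mod 31)
15^10 ≡ 1 (mod 31) ✓
Thus |⟨15⟩| = ord(15) = 10.
Index = |(Z/31Z)^×| / |⟨15⟩| = 30 / 10 = 3.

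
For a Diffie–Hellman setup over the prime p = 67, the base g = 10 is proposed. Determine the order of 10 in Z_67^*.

33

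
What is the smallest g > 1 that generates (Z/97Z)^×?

φ(97) = 97 − 1 = 96 = 2^5 · 3.
g is a primitive root iff g^(96/q) ≢ 1 (mod 97) for each prime q ∈ {2, 3}.
g = 2: 2^48 ≡ 1 — hits 1, so not a primitive root.
g = 3: 3^48 ≡ 1 — hits 1, so not a primitive root.
g = 4: 4^48 ≡ 1 — hits 1, so not a primitive root.
g = 5: 5^48 ≡ 96; 5^32 ≡ 35 — none is 1, so 5 is a primitive root.
So 5 is the smallest generator of (Z/97Z)^×.

5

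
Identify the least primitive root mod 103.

5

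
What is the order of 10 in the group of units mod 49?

Since 10 ∈ (Z/49Z)^×, its order divides φ(49) = φ(7^2) = 7·(7−1) = 42 = 2 · 3 · 7.
Divisors of 42: 1, 2, 3, 6, 7, 14, 21, 42.
Compute 10^d (mod 49) for the divisors d until we hit 1:
10^1 ≡ 10 (mod 49)
10^2 ≡ 2 (mod 49)
10^3 ≡ 20 (mod 49)
10^6 ≡ 8 (mod 49)
10^7 ≡ 31 (mod 49)
10^14 ≡ 30 (mod 49)
10^21 ≡ 48 (mod 49)
10^42 ≡ 1 (mod 49) ✓
So ord_49(10) = 42.

42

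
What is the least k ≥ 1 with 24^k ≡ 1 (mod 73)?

By Lagrange's theorem, ord_73(24) divides φ(73) = 73 − 1 = 72 = 2^3 · 3^2.
Divisors of 72: 1, 2, 3, 4, 6, 8, 9, 12, 18, 24, 36, 72.
Test each divisor d:
24^1 ≡ 24 (mod 73)
24^2 ≡ 65 (mod 73)
24^3 ≡ 27 (mod 73)
24^4 ≡ 64 (mod 73)
24^6 ≡ 72 (mod 73)
24^8 ≡ 8 (mod 73)
24^9 ≡ 46 (mod 73)
24^12 ≡ 1 (mod 73) ✓
The smallest such exponent is 12, so the order of 24 is 12.

12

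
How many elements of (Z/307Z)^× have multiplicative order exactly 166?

φ(307) = 307 − 1 = 306 = 2 · 3^2 · 17.
In a cyclic group of order 306, there are φ(d) elements of order d for each divisor d of 306, and zero for non-divisors.
Here 306 is not a multiple of 166, so there are no elements of order 166.

0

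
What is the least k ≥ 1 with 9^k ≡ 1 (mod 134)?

11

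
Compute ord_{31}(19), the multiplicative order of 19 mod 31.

15

ord(19) | φ(31) = 31 − 1 = 30 = 2 · 3 · 5.
Divisors of 30: 1, 2, 3, 5, 6, 10, 15, 30.
Compute 19^d (mod 31) for the divisors d until we hit 1:
19^1 ≡ 19
19^2 ≡ 20
19^3 ≡ 8
19^5 ≡ 5
19^6 ≡ 2
19^10 ≡ 25
19^15 ≡ 1
The smallest such exponent is 15, so the order of 19 is 15.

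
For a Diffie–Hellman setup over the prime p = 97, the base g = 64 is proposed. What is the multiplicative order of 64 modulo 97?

ord(64) | φ(97) = 97 − 1 = 96 = 2^5 · 3.
Divisors of 96: 1, 2, 3, 4, 6, 8, 12, 16, 24, 32, 48, 96.
Compute 64^d (mod 97) for the divisors d until we hit 1:
64^1 ≡ 64
64^2 ≡ 22
64^3 ≡ 50
64^4 ≡ 96
64^6 ≡ 75
64^8 ≡ 1
Hence ord(64) = 8.

8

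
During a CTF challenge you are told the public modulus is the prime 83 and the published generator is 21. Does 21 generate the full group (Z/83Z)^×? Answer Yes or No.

No

φ(83) = 83 − 1 = 82 = 2 · 41.
It suffices to check that the order of 21 is not a proper divisor of 82: compute 21^(82/q) for q ∈ {2, 41}.
21^41 ≡ 1 (mod 83)  [q = 2: ≡ 1 ✗]
21^2 ≡ 26 (mod 83)  [q = 41: ≢ 1 ✓]
21^41 ≡ 1 shows ord(21) | 41, strictly less than φ(83); not a primitive root.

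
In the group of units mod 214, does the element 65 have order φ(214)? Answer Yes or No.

Yes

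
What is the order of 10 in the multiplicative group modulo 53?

The order of 10 must divide φ(53) = 53 − 1 = 52 = 2^2 · 13.
Divisors of 52: 1, 2, 4, 13, 26, 52.
Test each divisor d:
10^1 ≡ 10 (mod 53)
10^2 ≡ 47 (mod 53)
10^4 ≡ 36 (mod 53)
10^13 ≡ 1 (mod 53) ✓
Therefore the multiplicative order of 10 modulo 53 is 13.

13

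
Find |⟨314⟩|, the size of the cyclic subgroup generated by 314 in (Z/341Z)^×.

10

The order of 314 must divide φ(341) = φ(11·31) = (11−1)·(31−1) = 10·30 = 300 = 2^2 · 3 · 5^2.
Divisors of 300: 1, 2, 3, 4, 5, 6, 10, 12, 15, 20, 25, 30, 50, 60, 75, 100, 150, 300.
Test each divisor d:
314^1 ≡ 314 (mod 341)
314^2 ≡ 47 (mod 341)
314^3 ≡ 95 (mod 341)
314^4 ≡ 163 (mod 341)
314^5 ≡ 32 (mod 341)
314^6 ≡ 159 (mod 341)
314^10 ≡ 1 (mod 341) ✓
So ord_341(314) = 10.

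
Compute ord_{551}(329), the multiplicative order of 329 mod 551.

252

By Lagrange's theorem, ord_551(329) divides φ(551) = φ(19·29) = (19−1)·(29−1) = 18·28 = 504 = 2^3 · 3^2 · 7.
Divisors of 504: 1, 2, 3, 4, 6, 7, 8, 9, 12, 14, 18, 21, 24, 28, 36, 42, 56, 63, 72, 84, 126, 168, 252, 504.
Compute 329^d (mod 551) for the divisors d until we hit 1:
329^1 ≡ 329 (mod 551)
329^2 ≡ 245 (mod 551)
329^3 ≡ 159 (mod 551)
329^4 ≡ 517 (mod 551)
329^6 ≡ 486 (mod 551)
329^7 ≡ 104 (mod 551)
329^8 ≡ 54 (mod 551)
329^9 ≡ 134 (mod 551)
329^12 ≡ 368 (mod 551)
329^14 ≡ 347 (mod 551)
329^18 ≡ 324 (mod 551)
329^21 ≡ 273 (mod 551)
329^24 ≡ 429 (mod 551)
329^28 ≡ 291 (mod 551)
329^36 ≡ 286 (mod 551)
329^42 ≡ 144 (mod 551)
329^56 ≡ 378 (mod 551)
329^63 ≡ 191 (mod 551)
329^72 ≡ 248 (mod 551)
329^84 ≡ 349 (mod 551)
329^126 ≡ 115 (mod 551)
329^168 ≡ 30 (mod 551)
329^252 ≡ 1 (mod 551) ✓
Hence ord(329) = 252.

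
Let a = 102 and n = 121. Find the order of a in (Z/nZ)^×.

55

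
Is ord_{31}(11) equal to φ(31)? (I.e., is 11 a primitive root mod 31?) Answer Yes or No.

Yes

φ(31) = 31 − 1 = 30 = 2 · 3 · 5.
It suffices to check that the order of 11 is not a proper divisor of 30: compute 11^(30/q) for q ∈ {2, 3, 5}.
11^15 ≡ 30 (mod 31)  [q = 2: ≢ 1 ✓]
11^10 ≡ 5 (mod 31)  [q = 3: ≢ 1 ✓]
11^6 ≡ 4 (mod 31)  [q = 5: ≢ 1 ✓]
None equal 1, so ord_31(11) = 30: 11 is a primitive root.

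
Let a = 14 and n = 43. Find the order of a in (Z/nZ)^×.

21

By Lagrange's theorem, ord_43(14) divides φ(43) = 43 − 1 = 42 = 2 · 3 · 7.
Divisors of 42: 1, 2, 3, 6, 7, 14, 21, 42.
Compute 14^d (mod 43) for the divisors d until we hit 1:
14^1 ≡ 14
14^2 ≡ 24
14^3 ≡ 35
14^6 ≡ 21
14^7 ≡ 36
14^14 ≡ 6
14^21 ≡ 1
Therefore the multiplicative order of 14 modulo 43 is 21.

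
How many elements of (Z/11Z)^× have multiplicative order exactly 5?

φ(11) = 11 − 1 = 10 = 2 · 5.
(Z/11Z)^× is cyclic (|G| = 10); a cyclic group of order m has exactly φ(d) elements of each order d | m, and none otherwise.
5 | 10, and φ(5) = 5 − 1 = 4.

4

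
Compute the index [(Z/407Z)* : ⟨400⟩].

4

Since 400 ∈ (Z/407Z)^×, its order divides φ(407) = φ(11·37) = (11−1)·(37−1) = 10·36 = 360 = 2^3 · 3^2 · 5.
Divisors of 360: 1, 2, 3, 4, 5, 6, 8, 9, 10, 12, 15, 18, 20, 24, 30, 36, 40, 45, 60, 72, 90, 120, 180, 360.
Check 400^d mod 407 for each divisor in increasing order:
400^1 ≡ 400 (mod 407)
400^2 ≡ 49 (mod 407)
400^3 ≡ 64 (mod 407)
400^4 ≡ 366 (mod 407)
400^5 ≡ 287 (mod 407)
400^6 ≡ 26 (mod 407)
400^8 ≡ 53 (mod 407)
400^9 ≡ 36 (mod 407)
400^10 ≡ 155 (mod 407)
400^12 ≡ 269 (mod 407)
400^15 ≡ 122 (mod 407)
400^18 ≡ 75 (mod 407)
400^20 ≡ 12 (mod 407)
400^24 ≡ 322 (mod 407)
400^30 ≡ 232 (mod 407)
400^36 ≡ 334 (mod 407)
400^40 ≡ 144 (mod 407)
400^45 ≡ 221 (mod 407)
400^60 ≡ 100 (mod 407)
400^72 ≡ 38 (mod 407)
400^90 ≡ 1 (mod 407) ✓
So ord_407(400) = 90, hence |⟨400⟩| = 90.
The index is φ(407) / ord(400) = 360 / 90 = 4.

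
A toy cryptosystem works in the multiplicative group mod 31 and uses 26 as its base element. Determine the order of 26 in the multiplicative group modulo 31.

The order of 26 must divide φ(31) = 31 − 1 = 30 = 2 · 3 · 5.
Divisors of 30: 1, 2, 3, 5, 6, 10, 15, 30.
Evaluate successive powers at the divisors of 30:
26^1 ≡ 26 (mod 31)
26^2 ≡ 25 (mod 31)
26^3 ≡ 30 (mod 31)
26^5 ≡ 6 (mod 31)
26^6 ≡ 1 (mod 31) ✓
Therefore the multiplicative order of 26 modulo 31 is 6.

6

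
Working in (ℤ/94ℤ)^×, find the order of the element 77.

46

ord(77) | φ(94) = φ(2)·φ(47) = 1·46 = 46 = 2 · 23.
Divisors of 46: 1, 2, 23, 46.
Check 77^d mod 94 for each divisor in increasing order:
77^1 ≡ 77 (mod 94)
77^2 ≡ 7 (mod 94)
77^23 ≡ 93 (mod 94)
77^46 ≡ 1 (mod 94) ✓
The smallest such exponent is 46, so the order of 77 is 46.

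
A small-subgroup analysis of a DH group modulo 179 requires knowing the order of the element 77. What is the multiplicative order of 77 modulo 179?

The order of 77 must divide φ(179) = 179 − 1 = 178 = 2 · 89.
Divisors of 178: 1, 2, 89, 178.
Check 77^d mod 179 for each divisor in increasing order:
77^1 ≡ 77 (mod 179)
77^2 ≡ 22 (mod 179)
77^89 ≡ 1 (mod 179) ✓
So ord_179(77) = 89.

89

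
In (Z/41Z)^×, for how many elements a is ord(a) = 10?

4

φ(41) = 41 − 1 = 40 = 2^3 · 5.
(Z/41Z)^× is cyclic (|G| = 40); a cyclic group of order m has exactly φ(d) elements of each order d | m, and none otherwise.
10 = 2 · 5 divides 40, and φ(10) = 4.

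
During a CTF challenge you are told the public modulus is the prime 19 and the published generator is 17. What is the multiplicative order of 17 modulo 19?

9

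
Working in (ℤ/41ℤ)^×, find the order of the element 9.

4

Since 9 ∈ (Z/41Z)^×, its order divides φ(41) = 41 − 1 = 40 = 2^3 · 5.
Divisors of 40: 1, 2, 4, 5, 8, 10, 20, 40.
Compute 9^d (mod 41) for the divisors d until we hit 1:
9^1 ≡ 9
9^2 ≡ 40
9^4 ≡ 1
Therefore the multiplicative order of 9 modulo 41 is 4.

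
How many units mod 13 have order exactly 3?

2

φ(13) = 13 − 1 = 12 = 2^2 · 3.
In a cyclic group of order 12, there are φ(d) elements of order d for each divisor d of 12, and zero for non-divisors.
3 | 12, and φ(3) = 3 − 1 = 2.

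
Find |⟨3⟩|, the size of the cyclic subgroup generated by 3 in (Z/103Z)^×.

By Lagrange's theorem, ord_103(3) divides φ(103) = 103 − 1 = 102 = 2 · 3 · 17.
Divisors of 102: 1, 2, 3, 6, 17, 34, 51, 102.
Compute 3^d (mod 103) for the divisors d until we hit 1:
3^1 ≡ 3
3^2 ≡ 9
3^3 ≡ 27
3^6 ≡ 8
3^17 ≡ 102
3^34 ≡ 1
The smallest such exponent is 34, so the order of 3 is 34.

34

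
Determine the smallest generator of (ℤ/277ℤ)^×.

5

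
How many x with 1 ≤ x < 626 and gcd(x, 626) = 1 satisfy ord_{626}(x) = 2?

φ(626) = φ(2)·φ(313) = 1·312 = 312 = 2^3 · 3 · 13.
Since (Z/626Z)^× is cyclic of order 312, the number of elements of order d is φ(d) when d | 312 and 0 otherwise.
2 | 312, and φ(2) = 2 − 1 = 1.

1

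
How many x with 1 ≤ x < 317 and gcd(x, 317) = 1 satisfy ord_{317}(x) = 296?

φ(317) = 317 − 1 = 316 = 2^2 · 79.
In a cyclic group of order 316, there are φ(d) elements of order d for each divisor d of 316, and zero for non-divisors.
Since 296 ∤ 316, the count is 0.

0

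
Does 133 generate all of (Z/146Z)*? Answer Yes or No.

Yes

φ(146) = φ(2)·φ(73) = 1·72 = 72 = 2^3 · 3^2.
133 is a primitive root mod 146 iff 133^(φ(146)/q) ≢ 1 for every prime q | φ(146), i.e. q ∈ {2, 3}.
133^36 ≡ 145 (mod 146)  [q = 2: ≢ 1 ✓]
133^24 ≡ 137 (mod 146)  [q = 3: ≢ 1 ✓]
All checks pass, so 133 has order 72 and is a primitive root modulo 146.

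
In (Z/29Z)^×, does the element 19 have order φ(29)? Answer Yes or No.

φ(29) = 29 − 1 = 28 = 2^2 · 7.
An element g generates (Z/29Z)^× iff g^(28/q) ≢ 1 (mod 29) for each prime q ∈ {2, 7}.
19^14 ≡ 28 (mod 29)  [q = 2: ≢ 1 ✓]
19^4 ≡ 24 (mod 29)  [q = 7: ≢ 1 ✓]
None equal 1, so ord_29(19) = 28: 19 is a primitive root.

Yes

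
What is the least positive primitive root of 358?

φ(358) = φ(2)·φ(179) = 1·178 = 178 = 2 · 89.
g is a primitive root iff g^(178/q) ≢ 1 (mod 358) for each prime q ∈ {2, 89}.
g = 2: gcd(2, 358) = 2 > 1, not a unit — skip.
g = 3: 3^89 ≡ 1 — hits 1, so not a primitive root.
g = 4: gcd(4, 358) = 2 > 1, not a unit — skip.
g = 5: 5^89 ≡ 1 — hits 1, so not a primitive root.
g = 6: gcd(6, 358) = 2 > 1, not a unit — skip.
g = 7: 7^89 ≡ 357; 7^2 ≡ 49 — none is 1, so 7 is a primitive root.
So 7 is the smallest generator of (Z/358Z)^×.

7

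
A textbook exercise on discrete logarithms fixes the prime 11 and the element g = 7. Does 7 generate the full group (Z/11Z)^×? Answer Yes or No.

Yes

φ(11) = 11 − 1 = 10 = 2 · 5.
Test 7^(10/q) mod 11 for each prime factor q of 10:
7^5 ≡ 10 (mod 11)  [q = 2: ≢ 1 ✓]
7^2 ≡ 5 (mod 11)  [q = 5: ≢ 1 ✓]
Every test exponent gives a nontrivial residue, hence 7 generates the full group.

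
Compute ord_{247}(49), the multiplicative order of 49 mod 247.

6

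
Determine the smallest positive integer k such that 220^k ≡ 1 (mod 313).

By Lagrange's theorem, ord_313(220) divides φ(313) = 313 − 1 = 312 = 2^3 · 3 · 13.
Divisors of 312: 1, 2, 3, 4, 6, 8, 12, 13, 24, 26, 39, 52, 78, 104, 156, 312.
Compute 220^d (mod 313) for the divisors d until we hit 1:
220^1 ≡ 220 (mod 313)
220^2 ≡ 198 (mod 313)
220^3 ≡ 53 (mod 313)
220^4 ≡ 79 (mod 313)
220^6 ≡ 305 (mod 313)
220^8 ≡ 294 (mod 313)
220^12 ≡ 64 (mod 313)
220^13 ≡ 308 (mod 313)
220^24 ≡ 27 (mod 313)
220^26 ≡ 25 (mod 313)
220^39 ≡ 188 (mod 313)
220^52 ≡ 312 (mod 313)
220^78 ≡ 288 (mod 313)
220^104 ≡ 1 (mod 313) ✓
So ord_313(220) = 104.

104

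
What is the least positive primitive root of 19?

φ(19) = 19 − 1 = 18 = 2 · 3^2.
g is a primitive root iff g^(18/q) ≢ 1 (mod 19) for each prime q ∈ {2, 3}.
g = 2: 2^9 ≡ 18; 2^6 ≡ 7 — none is 1, so 2 is a primitive root.
Hence the least primitive root of 19 is 2.

2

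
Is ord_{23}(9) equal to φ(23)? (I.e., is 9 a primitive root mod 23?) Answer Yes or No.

No

φ(23) = 23 − 1 = 22 = 2 · 11.
Test 9^(22/q) mod 23 for each prime factor q of 22:
9^11 ≡ 1 (mod 23)  [q = 2: ≡ 1 ✗]
9^2 ≡ 12 (mod 23)  [q = 11: ≢ 1 ✓]
The check at q = 2 fails, so 9 generates a proper subgroup.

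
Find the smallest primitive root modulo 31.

φ(31) = 31 − 1 = 30 = 2 · 3 · 5.
Test candidates g = 2, 3, … against the prime factors q ∈ {2, 3, 5} of φ(31): g is a generator iff g^(30/q) ≢ 1 for every such q.
g = 2: 2^15 ≡ 1 — hits 1, so not a primitive root.
g = 3: 3^15 ≡ 30; 3^10 ≡ 25; 3^6 ≡ 16 — none is 1, so 3 is a primitive root.
The smallest primitive root modulo 31 is 3.

3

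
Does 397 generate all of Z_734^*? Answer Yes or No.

No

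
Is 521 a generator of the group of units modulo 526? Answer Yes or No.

No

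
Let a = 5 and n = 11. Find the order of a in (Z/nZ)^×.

5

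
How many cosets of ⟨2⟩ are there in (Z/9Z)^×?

1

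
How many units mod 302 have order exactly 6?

2

φ(302) = φ(2)·φ(151) = 1·150 = 150 = 2 · 3 · 5^2.
(Z/302Z)^× is cyclic (|G| = 150); a cyclic group of order m has exactly φ(d) elements of each order d | m, and none otherwise.
6 = 2 · 3 divides 150, and φ(6) = 2.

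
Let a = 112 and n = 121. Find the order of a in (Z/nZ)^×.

10

By Lagrange's theorem, ord_121(112) divides φ(121) = φ(11^2) = 11·(11−1) = 110 = 2 · 5 · 11.
Divisors of 110: 1, 2, 5, 10, 11, 22, 55, 110.
Evaluate successive powers at the divisors of 110:
112^1 ≡ 112 (mod 121)
112^2 ≡ 81 (mod 121)
112^5 ≡ 120 (mod 121)
112^10 ≡ 1 (mod 121) ✓
Hence ord(112) = 10.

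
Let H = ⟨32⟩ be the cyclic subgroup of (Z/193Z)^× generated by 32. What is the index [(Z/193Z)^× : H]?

ord(32) | φ(193) = 193 − 1 = 192 = 2^6 · 3.
Divisors of 192: 1, 2, 3, 4, 6, 8, 12, 16, 24, 32, 48, 64, 96, 192.
Test each divisor d:
32^1 ≡ 32
32^2 ≡ 59
32^3 ≡ 151
32^4 ≡ 7
32^6 ≡ 27
32^8 ≡ 49
32^12 ≡ 150
32^16 ≡ 85
32^24 ≡ 112
32^32 ≡ 84
32^48 ≡ 192
32^64 ≡ 108
32^96 ≡ 1
So ord_193(32) = 96, hence |⟨32⟩| = 96.
[(Z/193Z)^× : ⟨32⟩] = 192/96 = 2.

2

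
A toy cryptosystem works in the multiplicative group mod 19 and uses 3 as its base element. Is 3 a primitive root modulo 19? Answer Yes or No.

Yes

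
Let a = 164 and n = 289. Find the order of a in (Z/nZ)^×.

272

ord(164) | φ(289) = φ(17^2) = 17·(17−1) = 272 = 2^4 · 17.
Divisors of 272: 1, 2, 4, 8, 16, 17, 34, 68, 136, 272.
Test each divisor d:
164^1 ≡ 164 (mod 289)
164^2 ≡ 19 (mod 289)
164^4 ≡ 72 (mod 289)
164^8 ≡ 271 (mod 289)
164^16 ≡ 35 (mod 289)
164^17 ≡ 249 (mod 289)
164^34 ≡ 155 (mod 289)
164^68 ≡ 38 (mod 289)
164^136 ≡ 288 (mod 289)
164^272 ≡ 1 (mod 289) ✓
Hence ord(164) = 272.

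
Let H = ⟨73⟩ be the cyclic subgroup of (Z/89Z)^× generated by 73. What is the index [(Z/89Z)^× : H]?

ord(73) | φ(89) = 89 − 1 = 88 = 2^3 · 11.
Divisors of 88: 1, 2, 4, 8, 11, 22, 44, 88.
Test each divisor d:
73^1 ≡ 73
73^2 ≡ 78
73^4 ≡ 32
73^8 ≡ 45
73^11 ≡ 88
73^22 ≡ 1
Thus |⟨73⟩| = ord(73) = 22.
Index = |(Z/89Z)^×| / |⟨73⟩| = 88 / 22 = 4.

4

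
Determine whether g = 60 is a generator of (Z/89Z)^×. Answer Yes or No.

Yes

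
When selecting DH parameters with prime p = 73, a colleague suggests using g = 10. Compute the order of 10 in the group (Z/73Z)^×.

8

By Lagrange's theorem, ord_73(10) divides φ(73) = 73 − 1 = 72 = 2^3 · 3^2.
Divisors of 72: 1, 2, 3, 4, 6, 8, 9, 12, 18, 24, 36, 72.
Test each divisor d:
10^1 ≡ 10 (mod 73)
10^2 ≡ 27 (mod 73)
10^3 ≡ 51 (mod 73)
10^4 ≡ 72 (mod 73)
10^6 ≡ 46 (mod 73)
10^8 ≡ 1 (mod 73) ✓
The smallest such exponent is 8, so the order of 10 is 8.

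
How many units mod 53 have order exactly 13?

φ(53) = 53 − 1 = 52 = 2^2 · 13.
(Z/53Z)^× is cyclic (|G| = 52); a cyclic group of order m has exactly φ(d) elements of each order d | m, and none otherwise.
13 | 52, and φ(13) = 13 − 1 = 12.

12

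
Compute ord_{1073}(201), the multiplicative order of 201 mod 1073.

The order of 201 must divide φ(1073) = φ(29·37) = (29−1)·(37−1) = 28·36 = 1008 = 2^4 · 3^2 · 7.
Divisors of 1008: 1, 2, 3, 4, 6, 7, 8, 9, 12, 14, 16, 18, 21, 24, 28, 36, 42, 48, 56, 63, 72, 84, 112, 126, 144, 168, 252, 336, 504, 1008.
Compute 201^d (mod 1073) for the divisors d until we hit 1:
201^1 ≡ 201
201^2 ≡ 700
201^3 ≡ 137
201^4 ≡ 712
201^6 ≡ 528
201^7 ≡ 974
201^8 ≡ 488
201^9 ≡ 445
201^12 ≡ 877
201^14 ≡ 144
201^16 ≡ 1011
201^18 ≡ 593
201^21 ≡ 766
201^24 ≡ 861
201^28 ≡ 349
201^36 ≡ 778
201^42 ≡ 898
201^48 ≡ 951
201^56 ≡ 552
201^63 ≡ 75
201^72 ≡ 112
201^84 ≡ 581
201^112 ≡ 1045
201^126 ≡ 260
201^144 ≡ 741
201^168 ≡ 639
201^252 ≡ 1
Therefore the multiplicative order of 201 modulo 1073 is 252.

252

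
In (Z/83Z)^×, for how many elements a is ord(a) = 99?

φ(83) = 83 − 1 = 82 = 2 · 41.
(Z/83Z)^× is cyclic (|G| = 82); a cyclic group of order m has exactly φ(d) elements of each order d | m, and none otherwise.
Since 99 ∤ 82, the count is 0.

0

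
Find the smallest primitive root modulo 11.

2

φ(11) = 11 − 1 = 10 = 2 · 5.
g is a primitive root iff g^(10/q) ≢ 1 (mod 11) for each prime q ∈ {2, 5}.
g = 2: 2^5 ≡ 10; 2^2 ≡ 4 — none is 1, so 2 is a primitive root.
Hence the least primitive root of 11 is 2.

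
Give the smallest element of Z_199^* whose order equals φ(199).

3

φ(199) = 199 − 1 = 198 = 2 · 3^2 · 11.
Test candidates g = 2, 3, … against the prime factors q ∈ {2, 3, 11} of φ(199): g is a generator iff g^(198/q) ≢ 1 for every such q.
g = 2: 2^99 ≡ 1 — hits 1, so not a primitive root.
g = 3: 3^99 ≡ 198; 3^66 ≡ 106; 3^18 ≡ 125 — none is 1, so 3 is a primitive root.
So 3 is the smallest generator of (Z/199Z)^×.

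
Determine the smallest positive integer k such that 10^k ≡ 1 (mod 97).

96

By Lagrange's theorem, ord_97(10) divides φ(97) = 97 − 1 = 96 = 2^5 · 3.
Divisors of 96: 1, 2, 3, 4, 6, 8, 12, 16, 24, 32, 48, 96.
Compute 10^d (mod 97) for the divisors d until we hit 1:
10^1 ≡ 10 (mod 97)
10^2 ≡ 3 (mod 97)
10^3 ≡ 30 (mod 97)
10^4 ≡ 9 (mod 97)
10^6 ≡ 27 (mod 97)
10^8 ≡ 81 (mod 97)
10^12 ≡ 50 (mod 97)
10^16 ≡ 62 (mod 97)
10^24 ≡ 75 (mod 97)
10^32 ≡ 61 (mod 97)
10^48 ≡ 96 (mod 97)
10^96 ≡ 1 (mod 97) ✓
Therefore the multiplicative order of 10 modulo 97 is 96.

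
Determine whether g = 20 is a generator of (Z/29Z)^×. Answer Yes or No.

No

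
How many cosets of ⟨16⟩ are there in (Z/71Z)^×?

2

The order of 16 must divide φ(71) = 71 − 1 = 70 = 2 · 5 · 7.
Divisors of 70: 1, 2, 5, 7, 10, 14, 35, 70.
Evaluate successive powers at the divisors of 70:
16^1 ≡ 16
16^2 ≡ 43
16^5 ≡ 48
16^7 ≡ 5
16^10 ≡ 32
16^14 ≡ 25
16^35 ≡ 1
Thus |⟨16⟩| = ord(16) = 35.
Index = |(Z/71Z)^×| / |⟨16⟩| = 70 / 35 = 2.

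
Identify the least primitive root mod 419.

2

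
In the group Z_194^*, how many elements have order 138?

φ(194) = φ(2)·φ(97) = 1·96 = 96 = 2^5 · 3.
In a cyclic group of order 96, there are φ(d) elements of order d for each divisor d of 96, and zero for non-divisors.
Since 138 ∤ 96, the count is 0.

0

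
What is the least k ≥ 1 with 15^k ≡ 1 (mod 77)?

The order of 15 must divide φ(77) = φ(7·11) = (7−1)·(11−1) = 6·10 = 60 = 2^2 · 3 · 5.
Divisors of 60: 1, 2, 3, 4, 5, 6, 10, 12, 15, 20, 30, 60.
Test each divisor d:
15^1 ≡ 15 (mod 77)
15^2 ≡ 71 (mod 77)
15^3 ≡ 64 (mod 77)
15^4 ≡ 36 (mod 77)
15^5 ≡ 1 (mod 77) ✓
Therefore the multiplicative order of 15 modulo 77 is 5.

5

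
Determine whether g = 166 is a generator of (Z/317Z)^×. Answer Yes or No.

φ(317) = 317 − 1 = 316 = 2^2 · 79.
An element g generates (Z/317Z)^× iff g^(316/q) ≢ 1 (mod 317) for each prime q ∈ {2, 79}.
166^158 ≡ 316 (mod 317)  [q = 2: ≢ 1 ✓]
166^4 ≡ 212 (mod 317)  [q = 79: ≢ 1 ✓]
Every test exponent gives a nontrivial residue, hence 166 generates the full group.

Yes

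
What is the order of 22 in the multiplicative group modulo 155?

60

Since 22 ∈ (Z/155Z)^×, its order divides φ(155) = φ(5·31) = (5−1)·(31−1) = 4·30 = 120 = 2^3 · 3 · 5.
Divisors of 120: 1, 2, 3, 4, 5, 6, 8, 10, 12, 15, 20, 24, 30, 40, 60, 120.
Evaluate successive powers at the divisors of 120:
22^1 ≡ 22
22^2 ≡ 19
22^3 ≡ 108
22^4 ≡ 51
22^5 ≡ 37
22^6 ≡ 39
22^8 ≡ 121
22^10 ≡ 129
22^12 ≡ 126
22^15 ≡ 123
22^20 ≡ 56
22^24 ≡ 66
22^30 ≡ 94
22^40 ≡ 36
22^60 ≡ 1
The smallest such exponent is 60, so the order of 22 is 60.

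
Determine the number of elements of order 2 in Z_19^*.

φ(19) = 19 − 1 = 18 = 2 · 3^2.
Since (Z/19Z)^× is cyclic of order 18, the number of elements of order d is φ(d) when d | 18 and 0 otherwise.
2 | 18, and φ(2) = 2 − 1 = 1.

1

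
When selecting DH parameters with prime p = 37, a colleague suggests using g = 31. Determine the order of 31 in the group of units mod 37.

The order of 31 must divide φ(37) = 37 − 1 = 36 = 2^2 · 3^2.
Divisors of 36: 1, 2, 3, 4, 6, 9, 12, 18, 36.
Compute 31^d (mod 37) for the divisors d until we hit 1:
31^1 ≡ 31 (mod 37)
31^2 ≡ 36 (mod 37)
31^3 ≡ 6 (mod 37)
31^4 ≡ 1 (mod 37) ✓
The smallest such exponent is 4, so the order of 31 is 4.

4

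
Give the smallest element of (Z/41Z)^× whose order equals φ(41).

6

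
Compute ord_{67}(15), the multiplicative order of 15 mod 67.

Since 15 ∈ (Z/67Z)^×, its order divides φ(67) = 67 − 1 = 66 = 2 · 3 · 11.
Divisors of 66: 1, 2, 3, 6, 11, 22, 33, 66.
Compute 15^d (mod 67) for the divisors d until we hit 1:
15^1 ≡ 15 (mod 67)
15^2 ≡ 24 (mod 67)
15^3 ≡ 25 (mod 67)
15^6 ≡ 22 (mod 67)
15^11 ≡ 1 (mod 67) ✓
Hence ord(15) = 11.

11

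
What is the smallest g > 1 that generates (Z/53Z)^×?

2

φ(53) = 53 − 1 = 52 = 2^2 · 13.
Test candidates g = 2, 3, … against the prime factors q ∈ {2, 13} of φ(53): g is a generator iff g^(52/q) ≢ 1 for every such q.
g = 2: 2^26 ≡ 52; 2^4 ≡ 16 — none is 1, so 2 is a primitive root.
So 2 is the smallest generator of (Z/53Z)^×.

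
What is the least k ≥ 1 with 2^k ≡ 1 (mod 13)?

12

The order of 2 must divide φ(13) = 13 − 1 = 12 = 2^2 · 3.
Divisors of 12: 1, 2, 3, 4, 6, 12.
Evaluate successive powers at the divisors of 12:
2^1 ≡ 2 (mod 13)
2^2 ≡ 4 (mod 13)
2^3 ≡ 8 (mod 13)
2^4 ≡ 3 (mod 13)
2^6 ≡ 12 (mod 13)
2^12 ≡ 1 (mod 13) ✓
The smallest such exponent is 12, so the order of 2 is 12.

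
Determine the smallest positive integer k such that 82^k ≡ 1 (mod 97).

96

By Lagrange's theorem, ord_97(82) divides φ(97) = 97 − 1 = 96 = 2^5 · 3.
Divisors of 96: 1, 2, 3, 4, 6, 8, 12, 16, 24, 32, 48, 96.
Check 82^d mod 97 for each divisor in increasing order:
82^1 ≡ 82 (mod 97)
82^2 ≡ 31 (mod 97)
82^3 ≡ 20 (mod 97)
82^4 ≡ 88 (mod 97)
82^6 ≡ 12 (mod 97)
82^8 ≡ 81 (mod 97)
82^12 ≡ 47 (mod 97)
82^16 ≡ 62 (mod 97)
82^24 ≡ 75 (mod 97)
82^32 ≡ 61 (mod 97)
82^48 ≡ 96 (mod 97)
82^96 ≡ 1 (mod 97) ✓
Hence ord(82) = 96.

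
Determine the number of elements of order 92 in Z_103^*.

φ(103) = 103 − 1 = 102 = 2 · 3 · 17.
(Z/103Z)^× is cyclic (|G| = 102); a cyclic group of order m has exactly φ(d) elements of each order d | m, and none otherwise.
Since 92 ∤ 102, the count is 0.

0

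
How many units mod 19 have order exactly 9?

6

φ(19) = 19 − 1 = 18 = 2 · 3^2.
In a cyclic group of order 18, there are φ(d) elements of order d for each divisor d of 18, and zero for non-divisors.
9 = 3^2 divides 18, and φ(9) = 6.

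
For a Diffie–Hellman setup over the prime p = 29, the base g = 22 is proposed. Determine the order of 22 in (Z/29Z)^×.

14

ord(22) | φ(29) = 29 − 1 = 28 = 2^2 · 7.
Divisors of 28: 1, 2, 4, 7, 14, 28.
Check 22^d mod 29 for each divisor in increasing order:
22^1 ≡ 22
22^2 ≡ 20
22^4 ≡ 23
22^7 ≡ 28
22^14 ≡ 1
Hence ord(22) = 14.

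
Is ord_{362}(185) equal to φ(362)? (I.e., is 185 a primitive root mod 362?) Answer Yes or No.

φ(362) = φ(2)·φ(181) = 1·180 = 180 = 2^2 · 3^2 · 5.
It suffices to check that the order of 185 is not a proper divisor of 180: compute 185^(180/q) for q ∈ {2, 3, 5}.
185^90 ≡ 1 (mod 362)  [q = 2: ≡ 1 ✗]
185^60 ≡ 313 (mod 362)  [q = 3: ≢ 1 ✓]
185^36 ≡ 223 (mod 362)  [q = 5: ≢ 1 ✓]
185^90 ≡ 1 shows ord(185) | 90, strictly less than φ(362); not a primitive root.

No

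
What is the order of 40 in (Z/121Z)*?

By Lagrange's theorem, ord_121(40) divides φ(121) = φ(11^2) = 11·(11−1) = 110 = 2 · 5 · 11.
Divisors of 110: 1, 2, 5, 10, 11, 22, 55, 110.
Compute 40^d (mod 121) for the divisors d until we hit 1:
40^1 ≡ 40
40^2 ≡ 27
40^5 ≡ 120
40^10 ≡ 1
The smallest such exponent is 10, so the order of 40 is 10.

10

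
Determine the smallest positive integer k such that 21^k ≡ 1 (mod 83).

Since 21 ∈ (Z/83Z)^×, its order divides φ(83) = 83 − 1 = 82 = 2 · 41.
Divisors of 82: 1, 2, 41, 82.
Test each divisor d:
21^1 ≡ 21 (mod 83)
21^2 ≡ 26 (mod 83)
21^41 ≡ 1 (mod 83) ✓
So ord_83(21) = 41.

41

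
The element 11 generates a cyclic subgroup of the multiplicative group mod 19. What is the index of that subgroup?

6

By Lagrange's theorem, ord_19(11) divides φ(19) = 19 − 1 = 18 = 2 · 3^2.
Divisors of 18: 1, 2, 3, 6, 9, 18.
Test each divisor d:
11^1 ≡ 11 (mod 19)
11^2 ≡ 7 (mod 19)
11^3 ≡ 1 (mod 19) ✓
Thus |⟨11⟩| = ord(11) = 3.
The index is φ(19) / ord(11) = 18 / 3 = 6.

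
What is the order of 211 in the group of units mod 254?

63

By Lagrange's theorem, ord_254(211) divides φ(254) = φ(2)·φ(127) = 1·126 = 126 = 2 · 3^2 · 7.
Divisors of 126: 1, 2, 3, 6, 7, 9, 14, 18, 21, 42, 63, 126.
Compute 211^d (mod 254) for the divisors d until we hit 1:
211^1 ≡ 211 (mod 254)
211^2 ≡ 71 (mod 254)
211^3 ≡ 249 (mod 254)
211^6 ≡ 25 (mod 254)
211^7 ≡ 195 (mod 254)
211^9 ≡ 129 (mod 254)
211^14 ≡ 179 (mod 254)
211^18 ≡ 131 (mod 254)
211^21 ≡ 107 (mod 254)
211^42 ≡ 19 (mod 254)
211^63 ≡ 1 (mod 254) ✓
So ord_254(211) = 63.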